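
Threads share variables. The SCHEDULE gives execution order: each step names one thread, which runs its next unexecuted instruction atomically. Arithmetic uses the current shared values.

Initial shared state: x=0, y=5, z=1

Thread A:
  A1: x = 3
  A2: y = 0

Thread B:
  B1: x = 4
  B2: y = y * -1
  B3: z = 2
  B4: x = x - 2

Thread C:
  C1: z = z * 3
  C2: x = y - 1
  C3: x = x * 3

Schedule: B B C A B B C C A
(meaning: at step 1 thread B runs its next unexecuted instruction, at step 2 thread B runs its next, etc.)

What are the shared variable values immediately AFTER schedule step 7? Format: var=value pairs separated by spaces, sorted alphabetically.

Answer: x=-6 y=-5 z=2

Derivation:
Step 1: thread B executes B1 (x = 4). Shared: x=4 y=5 z=1. PCs: A@0 B@1 C@0
Step 2: thread B executes B2 (y = y * -1). Shared: x=4 y=-5 z=1. PCs: A@0 B@2 C@0
Step 3: thread C executes C1 (z = z * 3). Shared: x=4 y=-5 z=3. PCs: A@0 B@2 C@1
Step 4: thread A executes A1 (x = 3). Shared: x=3 y=-5 z=3. PCs: A@1 B@2 C@1
Step 5: thread B executes B3 (z = 2). Shared: x=3 y=-5 z=2. PCs: A@1 B@3 C@1
Step 6: thread B executes B4 (x = x - 2). Shared: x=1 y=-5 z=2. PCs: A@1 B@4 C@1
Step 7: thread C executes C2 (x = y - 1). Shared: x=-6 y=-5 z=2. PCs: A@1 B@4 C@2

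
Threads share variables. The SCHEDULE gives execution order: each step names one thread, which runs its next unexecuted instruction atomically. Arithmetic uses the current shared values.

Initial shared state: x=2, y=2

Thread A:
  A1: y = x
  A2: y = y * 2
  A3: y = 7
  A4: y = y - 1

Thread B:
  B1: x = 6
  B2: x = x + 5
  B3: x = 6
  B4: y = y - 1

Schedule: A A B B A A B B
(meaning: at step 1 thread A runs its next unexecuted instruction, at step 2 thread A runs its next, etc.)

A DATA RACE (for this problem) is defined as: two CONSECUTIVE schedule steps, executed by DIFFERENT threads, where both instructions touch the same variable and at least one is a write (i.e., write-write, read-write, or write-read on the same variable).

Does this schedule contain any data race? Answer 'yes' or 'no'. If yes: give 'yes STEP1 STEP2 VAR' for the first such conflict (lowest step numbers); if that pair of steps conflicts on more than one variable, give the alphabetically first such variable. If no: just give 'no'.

Steps 1,2: same thread (A). No race.
Steps 2,3: A(r=y,w=y) vs B(r=-,w=x). No conflict.
Steps 3,4: same thread (B). No race.
Steps 4,5: B(r=x,w=x) vs A(r=-,w=y). No conflict.
Steps 5,6: same thread (A). No race.
Steps 6,7: A(r=y,w=y) vs B(r=-,w=x). No conflict.
Steps 7,8: same thread (B). No race.

Answer: no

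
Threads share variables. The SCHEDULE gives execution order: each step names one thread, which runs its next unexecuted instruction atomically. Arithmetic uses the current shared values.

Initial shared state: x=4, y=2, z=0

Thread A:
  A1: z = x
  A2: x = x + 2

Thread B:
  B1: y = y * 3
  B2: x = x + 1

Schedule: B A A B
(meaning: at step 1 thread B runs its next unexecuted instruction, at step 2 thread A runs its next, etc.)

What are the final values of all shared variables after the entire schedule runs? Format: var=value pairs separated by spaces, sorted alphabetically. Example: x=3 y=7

Answer: x=7 y=6 z=4

Derivation:
Step 1: thread B executes B1 (y = y * 3). Shared: x=4 y=6 z=0. PCs: A@0 B@1
Step 2: thread A executes A1 (z = x). Shared: x=4 y=6 z=4. PCs: A@1 B@1
Step 3: thread A executes A2 (x = x + 2). Shared: x=6 y=6 z=4. PCs: A@2 B@1
Step 4: thread B executes B2 (x = x + 1). Shared: x=7 y=6 z=4. PCs: A@2 B@2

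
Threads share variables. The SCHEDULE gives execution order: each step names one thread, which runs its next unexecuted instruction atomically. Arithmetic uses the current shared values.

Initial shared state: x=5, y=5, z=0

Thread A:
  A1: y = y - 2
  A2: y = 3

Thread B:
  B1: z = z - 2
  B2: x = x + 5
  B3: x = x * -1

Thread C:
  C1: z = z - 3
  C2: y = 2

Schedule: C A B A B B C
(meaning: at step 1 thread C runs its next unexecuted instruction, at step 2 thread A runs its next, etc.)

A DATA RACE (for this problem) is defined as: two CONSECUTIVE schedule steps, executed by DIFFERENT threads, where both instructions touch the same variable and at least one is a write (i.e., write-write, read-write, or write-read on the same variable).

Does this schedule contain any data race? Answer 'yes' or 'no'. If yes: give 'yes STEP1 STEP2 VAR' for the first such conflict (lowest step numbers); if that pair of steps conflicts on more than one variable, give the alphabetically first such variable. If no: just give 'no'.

Answer: no

Derivation:
Steps 1,2: C(r=z,w=z) vs A(r=y,w=y). No conflict.
Steps 2,3: A(r=y,w=y) vs B(r=z,w=z). No conflict.
Steps 3,4: B(r=z,w=z) vs A(r=-,w=y). No conflict.
Steps 4,5: A(r=-,w=y) vs B(r=x,w=x). No conflict.
Steps 5,6: same thread (B). No race.
Steps 6,7: B(r=x,w=x) vs C(r=-,w=y). No conflict.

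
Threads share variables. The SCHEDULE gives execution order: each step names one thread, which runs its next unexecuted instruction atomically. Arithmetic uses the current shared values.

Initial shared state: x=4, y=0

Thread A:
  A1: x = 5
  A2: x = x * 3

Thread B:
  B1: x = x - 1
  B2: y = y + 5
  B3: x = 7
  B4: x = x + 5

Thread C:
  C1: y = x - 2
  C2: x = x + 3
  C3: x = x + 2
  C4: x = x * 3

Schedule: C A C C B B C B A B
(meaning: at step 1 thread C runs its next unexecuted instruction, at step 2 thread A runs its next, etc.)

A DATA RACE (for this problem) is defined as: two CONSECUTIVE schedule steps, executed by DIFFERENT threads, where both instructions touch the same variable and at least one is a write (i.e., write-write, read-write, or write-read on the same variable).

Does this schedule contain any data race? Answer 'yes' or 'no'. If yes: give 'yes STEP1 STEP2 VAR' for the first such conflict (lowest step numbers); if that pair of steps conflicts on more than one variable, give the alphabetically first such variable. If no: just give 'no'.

Steps 1,2: C(y = x - 2) vs A(x = 5). RACE on x (R-W).
Steps 2,3: A(x = 5) vs C(x = x + 3). RACE on x (W-W).
Steps 3,4: same thread (C). No race.
Steps 4,5: C(x = x + 2) vs B(x = x - 1). RACE on x (W-W).
Steps 5,6: same thread (B). No race.
Steps 6,7: B(r=y,w=y) vs C(r=x,w=x). No conflict.
Steps 7,8: C(x = x * 3) vs B(x = 7). RACE on x (W-W).
Steps 8,9: B(x = 7) vs A(x = x * 3). RACE on x (W-W).
Steps 9,10: A(x = x * 3) vs B(x = x + 5). RACE on x (W-W).
First conflict at steps 1,2.

Answer: yes 1 2 x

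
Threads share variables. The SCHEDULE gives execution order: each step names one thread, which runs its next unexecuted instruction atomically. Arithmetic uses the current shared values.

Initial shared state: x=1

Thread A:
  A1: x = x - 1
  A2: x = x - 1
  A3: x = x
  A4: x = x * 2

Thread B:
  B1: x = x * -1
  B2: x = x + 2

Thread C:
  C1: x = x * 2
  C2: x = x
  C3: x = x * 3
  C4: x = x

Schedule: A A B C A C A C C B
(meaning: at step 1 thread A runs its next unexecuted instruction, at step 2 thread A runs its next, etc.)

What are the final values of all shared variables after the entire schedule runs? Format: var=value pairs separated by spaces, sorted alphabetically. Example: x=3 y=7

Step 1: thread A executes A1 (x = x - 1). Shared: x=0. PCs: A@1 B@0 C@0
Step 2: thread A executes A2 (x = x - 1). Shared: x=-1. PCs: A@2 B@0 C@0
Step 3: thread B executes B1 (x = x * -1). Shared: x=1. PCs: A@2 B@1 C@0
Step 4: thread C executes C1 (x = x * 2). Shared: x=2. PCs: A@2 B@1 C@1
Step 5: thread A executes A3 (x = x). Shared: x=2. PCs: A@3 B@1 C@1
Step 6: thread C executes C2 (x = x). Shared: x=2. PCs: A@3 B@1 C@2
Step 7: thread A executes A4 (x = x * 2). Shared: x=4. PCs: A@4 B@1 C@2
Step 8: thread C executes C3 (x = x * 3). Shared: x=12. PCs: A@4 B@1 C@3
Step 9: thread C executes C4 (x = x). Shared: x=12. PCs: A@4 B@1 C@4
Step 10: thread B executes B2 (x = x + 2). Shared: x=14. PCs: A@4 B@2 C@4

Answer: x=14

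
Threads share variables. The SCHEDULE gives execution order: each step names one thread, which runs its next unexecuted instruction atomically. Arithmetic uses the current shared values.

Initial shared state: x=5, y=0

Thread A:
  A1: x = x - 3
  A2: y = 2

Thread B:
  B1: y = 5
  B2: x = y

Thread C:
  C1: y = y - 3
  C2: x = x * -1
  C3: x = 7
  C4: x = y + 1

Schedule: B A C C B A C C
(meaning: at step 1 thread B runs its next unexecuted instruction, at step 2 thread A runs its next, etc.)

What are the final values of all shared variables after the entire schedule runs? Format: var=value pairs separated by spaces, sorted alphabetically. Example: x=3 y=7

Step 1: thread B executes B1 (y = 5). Shared: x=5 y=5. PCs: A@0 B@1 C@0
Step 2: thread A executes A1 (x = x - 3). Shared: x=2 y=5. PCs: A@1 B@1 C@0
Step 3: thread C executes C1 (y = y - 3). Shared: x=2 y=2. PCs: A@1 B@1 C@1
Step 4: thread C executes C2 (x = x * -1). Shared: x=-2 y=2. PCs: A@1 B@1 C@2
Step 5: thread B executes B2 (x = y). Shared: x=2 y=2. PCs: A@1 B@2 C@2
Step 6: thread A executes A2 (y = 2). Shared: x=2 y=2. PCs: A@2 B@2 C@2
Step 7: thread C executes C3 (x = 7). Shared: x=7 y=2. PCs: A@2 B@2 C@3
Step 8: thread C executes C4 (x = y + 1). Shared: x=3 y=2. PCs: A@2 B@2 C@4

Answer: x=3 y=2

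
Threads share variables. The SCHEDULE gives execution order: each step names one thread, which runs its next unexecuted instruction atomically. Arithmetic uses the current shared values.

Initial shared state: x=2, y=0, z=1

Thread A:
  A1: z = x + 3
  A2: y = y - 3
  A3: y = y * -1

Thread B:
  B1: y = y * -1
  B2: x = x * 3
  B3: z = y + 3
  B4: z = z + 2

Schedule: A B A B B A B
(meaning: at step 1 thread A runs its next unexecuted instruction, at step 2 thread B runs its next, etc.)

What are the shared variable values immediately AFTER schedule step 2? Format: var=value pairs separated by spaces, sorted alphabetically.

Step 1: thread A executes A1 (z = x + 3). Shared: x=2 y=0 z=5. PCs: A@1 B@0
Step 2: thread B executes B1 (y = y * -1). Shared: x=2 y=0 z=5. PCs: A@1 B@1

Answer: x=2 y=0 z=5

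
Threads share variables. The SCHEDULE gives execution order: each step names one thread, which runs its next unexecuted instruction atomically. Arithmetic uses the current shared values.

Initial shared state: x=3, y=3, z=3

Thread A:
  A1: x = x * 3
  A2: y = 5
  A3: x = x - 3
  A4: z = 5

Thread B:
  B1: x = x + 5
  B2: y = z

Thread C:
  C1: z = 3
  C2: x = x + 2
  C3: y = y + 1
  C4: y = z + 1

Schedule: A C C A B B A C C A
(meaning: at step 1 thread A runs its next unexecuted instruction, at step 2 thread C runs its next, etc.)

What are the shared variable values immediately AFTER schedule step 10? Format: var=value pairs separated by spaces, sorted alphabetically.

Step 1: thread A executes A1 (x = x * 3). Shared: x=9 y=3 z=3. PCs: A@1 B@0 C@0
Step 2: thread C executes C1 (z = 3). Shared: x=9 y=3 z=3. PCs: A@1 B@0 C@1
Step 3: thread C executes C2 (x = x + 2). Shared: x=11 y=3 z=3. PCs: A@1 B@0 C@2
Step 4: thread A executes A2 (y = 5). Shared: x=11 y=5 z=3. PCs: A@2 B@0 C@2
Step 5: thread B executes B1 (x = x + 5). Shared: x=16 y=5 z=3. PCs: A@2 B@1 C@2
Step 6: thread B executes B2 (y = z). Shared: x=16 y=3 z=3. PCs: A@2 B@2 C@2
Step 7: thread A executes A3 (x = x - 3). Shared: x=13 y=3 z=3. PCs: A@3 B@2 C@2
Step 8: thread C executes C3 (y = y + 1). Shared: x=13 y=4 z=3. PCs: A@3 B@2 C@3
Step 9: thread C executes C4 (y = z + 1). Shared: x=13 y=4 z=3. PCs: A@3 B@2 C@4
Step 10: thread A executes A4 (z = 5). Shared: x=13 y=4 z=5. PCs: A@4 B@2 C@4

Answer: x=13 y=4 z=5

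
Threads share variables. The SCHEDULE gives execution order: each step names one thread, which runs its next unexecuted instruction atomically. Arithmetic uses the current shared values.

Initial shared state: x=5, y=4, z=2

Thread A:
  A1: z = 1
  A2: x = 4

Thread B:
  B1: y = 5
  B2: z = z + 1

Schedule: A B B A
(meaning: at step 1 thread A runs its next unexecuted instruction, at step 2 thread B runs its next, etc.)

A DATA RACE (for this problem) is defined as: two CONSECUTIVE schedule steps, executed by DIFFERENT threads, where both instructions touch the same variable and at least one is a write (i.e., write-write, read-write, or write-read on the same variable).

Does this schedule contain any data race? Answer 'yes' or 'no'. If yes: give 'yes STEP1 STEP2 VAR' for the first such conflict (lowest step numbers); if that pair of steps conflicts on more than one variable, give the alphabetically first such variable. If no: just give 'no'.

Steps 1,2: A(r=-,w=z) vs B(r=-,w=y). No conflict.
Steps 2,3: same thread (B). No race.
Steps 3,4: B(r=z,w=z) vs A(r=-,w=x). No conflict.

Answer: no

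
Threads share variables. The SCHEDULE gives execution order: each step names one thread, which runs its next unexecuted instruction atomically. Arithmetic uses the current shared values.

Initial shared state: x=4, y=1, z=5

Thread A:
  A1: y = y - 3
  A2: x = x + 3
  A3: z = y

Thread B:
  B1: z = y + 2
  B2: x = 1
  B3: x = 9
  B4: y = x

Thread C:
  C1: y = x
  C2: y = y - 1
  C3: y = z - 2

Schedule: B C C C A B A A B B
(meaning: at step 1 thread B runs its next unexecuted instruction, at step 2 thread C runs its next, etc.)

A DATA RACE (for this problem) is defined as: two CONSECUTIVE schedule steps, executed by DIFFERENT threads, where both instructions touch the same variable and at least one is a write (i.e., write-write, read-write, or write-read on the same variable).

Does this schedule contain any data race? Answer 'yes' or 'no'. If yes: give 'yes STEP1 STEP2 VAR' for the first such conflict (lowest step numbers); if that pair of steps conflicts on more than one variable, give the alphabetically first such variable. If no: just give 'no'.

Answer: yes 1 2 y

Derivation:
Steps 1,2: B(z = y + 2) vs C(y = x). RACE on y (R-W).
Steps 2,3: same thread (C). No race.
Steps 3,4: same thread (C). No race.
Steps 4,5: C(y = z - 2) vs A(y = y - 3). RACE on y (W-W).
Steps 5,6: A(r=y,w=y) vs B(r=-,w=x). No conflict.
Steps 6,7: B(x = 1) vs A(x = x + 3). RACE on x (W-W).
Steps 7,8: same thread (A). No race.
Steps 8,9: A(r=y,w=z) vs B(r=-,w=x). No conflict.
Steps 9,10: same thread (B). No race.
First conflict at steps 1,2.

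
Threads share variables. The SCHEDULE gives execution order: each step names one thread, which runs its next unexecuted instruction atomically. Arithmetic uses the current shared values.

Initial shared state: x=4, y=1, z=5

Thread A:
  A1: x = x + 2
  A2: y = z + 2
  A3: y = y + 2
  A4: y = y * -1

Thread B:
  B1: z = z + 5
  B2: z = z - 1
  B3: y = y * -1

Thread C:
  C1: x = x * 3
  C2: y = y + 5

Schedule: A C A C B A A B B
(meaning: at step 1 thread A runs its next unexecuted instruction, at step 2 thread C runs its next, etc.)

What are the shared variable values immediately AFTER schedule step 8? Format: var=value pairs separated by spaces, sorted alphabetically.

Answer: x=18 y=-14 z=9

Derivation:
Step 1: thread A executes A1 (x = x + 2). Shared: x=6 y=1 z=5. PCs: A@1 B@0 C@0
Step 2: thread C executes C1 (x = x * 3). Shared: x=18 y=1 z=5. PCs: A@1 B@0 C@1
Step 3: thread A executes A2 (y = z + 2). Shared: x=18 y=7 z=5. PCs: A@2 B@0 C@1
Step 4: thread C executes C2 (y = y + 5). Shared: x=18 y=12 z=5. PCs: A@2 B@0 C@2
Step 5: thread B executes B1 (z = z + 5). Shared: x=18 y=12 z=10. PCs: A@2 B@1 C@2
Step 6: thread A executes A3 (y = y + 2). Shared: x=18 y=14 z=10. PCs: A@3 B@1 C@2
Step 7: thread A executes A4 (y = y * -1). Shared: x=18 y=-14 z=10. PCs: A@4 B@1 C@2
Step 8: thread B executes B2 (z = z - 1). Shared: x=18 y=-14 z=9. PCs: A@4 B@2 C@2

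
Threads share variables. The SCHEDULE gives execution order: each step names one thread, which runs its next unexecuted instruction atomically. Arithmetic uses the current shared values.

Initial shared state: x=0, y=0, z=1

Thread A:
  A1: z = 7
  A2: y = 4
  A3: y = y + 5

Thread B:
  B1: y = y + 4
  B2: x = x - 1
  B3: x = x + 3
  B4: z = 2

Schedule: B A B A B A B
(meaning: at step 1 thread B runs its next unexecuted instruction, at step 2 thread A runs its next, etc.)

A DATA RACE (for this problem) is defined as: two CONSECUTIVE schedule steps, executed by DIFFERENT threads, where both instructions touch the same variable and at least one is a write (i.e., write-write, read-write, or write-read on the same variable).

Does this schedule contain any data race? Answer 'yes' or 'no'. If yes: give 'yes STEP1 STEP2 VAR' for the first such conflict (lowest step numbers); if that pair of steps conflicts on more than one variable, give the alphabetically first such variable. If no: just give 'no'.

Steps 1,2: B(r=y,w=y) vs A(r=-,w=z). No conflict.
Steps 2,3: A(r=-,w=z) vs B(r=x,w=x). No conflict.
Steps 3,4: B(r=x,w=x) vs A(r=-,w=y). No conflict.
Steps 4,5: A(r=-,w=y) vs B(r=x,w=x). No conflict.
Steps 5,6: B(r=x,w=x) vs A(r=y,w=y). No conflict.
Steps 6,7: A(r=y,w=y) vs B(r=-,w=z). No conflict.

Answer: no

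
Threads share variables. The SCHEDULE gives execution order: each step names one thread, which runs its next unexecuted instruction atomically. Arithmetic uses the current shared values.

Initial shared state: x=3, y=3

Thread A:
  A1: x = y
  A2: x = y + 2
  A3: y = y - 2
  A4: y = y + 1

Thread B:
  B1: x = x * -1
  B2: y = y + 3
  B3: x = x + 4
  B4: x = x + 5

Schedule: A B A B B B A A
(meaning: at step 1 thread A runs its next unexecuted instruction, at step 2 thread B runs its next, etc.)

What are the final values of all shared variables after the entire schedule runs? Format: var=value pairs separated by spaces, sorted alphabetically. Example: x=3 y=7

Answer: x=14 y=5

Derivation:
Step 1: thread A executes A1 (x = y). Shared: x=3 y=3. PCs: A@1 B@0
Step 2: thread B executes B1 (x = x * -1). Shared: x=-3 y=3. PCs: A@1 B@1
Step 3: thread A executes A2 (x = y + 2). Shared: x=5 y=3. PCs: A@2 B@1
Step 4: thread B executes B2 (y = y + 3). Shared: x=5 y=6. PCs: A@2 B@2
Step 5: thread B executes B3 (x = x + 4). Shared: x=9 y=6. PCs: A@2 B@3
Step 6: thread B executes B4 (x = x + 5). Shared: x=14 y=6. PCs: A@2 B@4
Step 7: thread A executes A3 (y = y - 2). Shared: x=14 y=4. PCs: A@3 B@4
Step 8: thread A executes A4 (y = y + 1). Shared: x=14 y=5. PCs: A@4 B@4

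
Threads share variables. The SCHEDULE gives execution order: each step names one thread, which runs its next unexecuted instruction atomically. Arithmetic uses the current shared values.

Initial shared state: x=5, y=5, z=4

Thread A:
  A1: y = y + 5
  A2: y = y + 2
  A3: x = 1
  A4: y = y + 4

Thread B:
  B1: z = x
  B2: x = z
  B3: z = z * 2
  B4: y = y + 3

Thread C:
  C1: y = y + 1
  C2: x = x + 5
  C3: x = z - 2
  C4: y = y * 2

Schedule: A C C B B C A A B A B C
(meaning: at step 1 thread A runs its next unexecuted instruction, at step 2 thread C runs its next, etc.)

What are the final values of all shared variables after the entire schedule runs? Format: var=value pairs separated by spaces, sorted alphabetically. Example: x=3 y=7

Step 1: thread A executes A1 (y = y + 5). Shared: x=5 y=10 z=4. PCs: A@1 B@0 C@0
Step 2: thread C executes C1 (y = y + 1). Shared: x=5 y=11 z=4. PCs: A@1 B@0 C@1
Step 3: thread C executes C2 (x = x + 5). Shared: x=10 y=11 z=4. PCs: A@1 B@0 C@2
Step 4: thread B executes B1 (z = x). Shared: x=10 y=11 z=10. PCs: A@1 B@1 C@2
Step 5: thread B executes B2 (x = z). Shared: x=10 y=11 z=10. PCs: A@1 B@2 C@2
Step 6: thread C executes C3 (x = z - 2). Shared: x=8 y=11 z=10. PCs: A@1 B@2 C@3
Step 7: thread A executes A2 (y = y + 2). Shared: x=8 y=13 z=10. PCs: A@2 B@2 C@3
Step 8: thread A executes A3 (x = 1). Shared: x=1 y=13 z=10. PCs: A@3 B@2 C@3
Step 9: thread B executes B3 (z = z * 2). Shared: x=1 y=13 z=20. PCs: A@3 B@3 C@3
Step 10: thread A executes A4 (y = y + 4). Shared: x=1 y=17 z=20. PCs: A@4 B@3 C@3
Step 11: thread B executes B4 (y = y + 3). Shared: x=1 y=20 z=20. PCs: A@4 B@4 C@3
Step 12: thread C executes C4 (y = y * 2). Shared: x=1 y=40 z=20. PCs: A@4 B@4 C@4

Answer: x=1 y=40 z=20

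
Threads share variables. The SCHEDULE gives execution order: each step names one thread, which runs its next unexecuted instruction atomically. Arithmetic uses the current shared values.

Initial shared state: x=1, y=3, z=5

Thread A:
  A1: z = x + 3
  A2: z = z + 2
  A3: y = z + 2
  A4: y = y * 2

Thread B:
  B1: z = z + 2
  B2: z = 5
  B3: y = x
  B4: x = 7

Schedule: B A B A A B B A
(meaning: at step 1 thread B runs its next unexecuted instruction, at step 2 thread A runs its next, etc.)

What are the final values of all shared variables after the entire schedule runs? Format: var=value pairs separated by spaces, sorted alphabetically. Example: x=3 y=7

Step 1: thread B executes B1 (z = z + 2). Shared: x=1 y=3 z=7. PCs: A@0 B@1
Step 2: thread A executes A1 (z = x + 3). Shared: x=1 y=3 z=4. PCs: A@1 B@1
Step 3: thread B executes B2 (z = 5). Shared: x=1 y=3 z=5. PCs: A@1 B@2
Step 4: thread A executes A2 (z = z + 2). Shared: x=1 y=3 z=7. PCs: A@2 B@2
Step 5: thread A executes A3 (y = z + 2). Shared: x=1 y=9 z=7. PCs: A@3 B@2
Step 6: thread B executes B3 (y = x). Shared: x=1 y=1 z=7. PCs: A@3 B@3
Step 7: thread B executes B4 (x = 7). Shared: x=7 y=1 z=7. PCs: A@3 B@4
Step 8: thread A executes A4 (y = y * 2). Shared: x=7 y=2 z=7. PCs: A@4 B@4

Answer: x=7 y=2 z=7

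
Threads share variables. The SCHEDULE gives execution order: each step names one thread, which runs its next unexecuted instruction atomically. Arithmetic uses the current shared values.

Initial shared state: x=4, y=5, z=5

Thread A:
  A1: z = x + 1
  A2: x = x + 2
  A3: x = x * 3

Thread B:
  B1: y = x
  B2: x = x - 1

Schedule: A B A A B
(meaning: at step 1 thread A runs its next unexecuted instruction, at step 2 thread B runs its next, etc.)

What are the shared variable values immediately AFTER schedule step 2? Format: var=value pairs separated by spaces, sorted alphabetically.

Answer: x=4 y=4 z=5

Derivation:
Step 1: thread A executes A1 (z = x + 1). Shared: x=4 y=5 z=5. PCs: A@1 B@0
Step 2: thread B executes B1 (y = x). Shared: x=4 y=4 z=5. PCs: A@1 B@1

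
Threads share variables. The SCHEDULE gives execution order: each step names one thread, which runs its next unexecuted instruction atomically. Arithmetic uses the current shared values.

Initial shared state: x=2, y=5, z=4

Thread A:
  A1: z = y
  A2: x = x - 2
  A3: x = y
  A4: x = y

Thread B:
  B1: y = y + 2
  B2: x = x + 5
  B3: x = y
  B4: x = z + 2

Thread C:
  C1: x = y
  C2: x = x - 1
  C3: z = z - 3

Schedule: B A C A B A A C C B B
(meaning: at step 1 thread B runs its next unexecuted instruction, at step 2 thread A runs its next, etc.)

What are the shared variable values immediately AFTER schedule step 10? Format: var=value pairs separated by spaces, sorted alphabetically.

Step 1: thread B executes B1 (y = y + 2). Shared: x=2 y=7 z=4. PCs: A@0 B@1 C@0
Step 2: thread A executes A1 (z = y). Shared: x=2 y=7 z=7. PCs: A@1 B@1 C@0
Step 3: thread C executes C1 (x = y). Shared: x=7 y=7 z=7. PCs: A@1 B@1 C@1
Step 4: thread A executes A2 (x = x - 2). Shared: x=5 y=7 z=7. PCs: A@2 B@1 C@1
Step 5: thread B executes B2 (x = x + 5). Shared: x=10 y=7 z=7. PCs: A@2 B@2 C@1
Step 6: thread A executes A3 (x = y). Shared: x=7 y=7 z=7. PCs: A@3 B@2 C@1
Step 7: thread A executes A4 (x = y). Shared: x=7 y=7 z=7. PCs: A@4 B@2 C@1
Step 8: thread C executes C2 (x = x - 1). Shared: x=6 y=7 z=7. PCs: A@4 B@2 C@2
Step 9: thread C executes C3 (z = z - 3). Shared: x=6 y=7 z=4. PCs: A@4 B@2 C@3
Step 10: thread B executes B3 (x = y). Shared: x=7 y=7 z=4. PCs: A@4 B@3 C@3

Answer: x=7 y=7 z=4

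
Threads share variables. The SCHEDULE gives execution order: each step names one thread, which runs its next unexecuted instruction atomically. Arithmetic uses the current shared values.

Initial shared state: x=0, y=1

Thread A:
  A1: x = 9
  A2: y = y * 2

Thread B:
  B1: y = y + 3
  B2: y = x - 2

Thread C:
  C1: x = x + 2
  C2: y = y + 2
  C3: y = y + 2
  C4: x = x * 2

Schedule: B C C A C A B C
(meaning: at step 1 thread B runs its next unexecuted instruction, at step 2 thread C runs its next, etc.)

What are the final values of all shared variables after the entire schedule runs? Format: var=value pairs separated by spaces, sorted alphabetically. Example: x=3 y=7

Step 1: thread B executes B1 (y = y + 3). Shared: x=0 y=4. PCs: A@0 B@1 C@0
Step 2: thread C executes C1 (x = x + 2). Shared: x=2 y=4. PCs: A@0 B@1 C@1
Step 3: thread C executes C2 (y = y + 2). Shared: x=2 y=6. PCs: A@0 B@1 C@2
Step 4: thread A executes A1 (x = 9). Shared: x=9 y=6. PCs: A@1 B@1 C@2
Step 5: thread C executes C3 (y = y + 2). Shared: x=9 y=8. PCs: A@1 B@1 C@3
Step 6: thread A executes A2 (y = y * 2). Shared: x=9 y=16. PCs: A@2 B@1 C@3
Step 7: thread B executes B2 (y = x - 2). Shared: x=9 y=7. PCs: A@2 B@2 C@3
Step 8: thread C executes C4 (x = x * 2). Shared: x=18 y=7. PCs: A@2 B@2 C@4

Answer: x=18 y=7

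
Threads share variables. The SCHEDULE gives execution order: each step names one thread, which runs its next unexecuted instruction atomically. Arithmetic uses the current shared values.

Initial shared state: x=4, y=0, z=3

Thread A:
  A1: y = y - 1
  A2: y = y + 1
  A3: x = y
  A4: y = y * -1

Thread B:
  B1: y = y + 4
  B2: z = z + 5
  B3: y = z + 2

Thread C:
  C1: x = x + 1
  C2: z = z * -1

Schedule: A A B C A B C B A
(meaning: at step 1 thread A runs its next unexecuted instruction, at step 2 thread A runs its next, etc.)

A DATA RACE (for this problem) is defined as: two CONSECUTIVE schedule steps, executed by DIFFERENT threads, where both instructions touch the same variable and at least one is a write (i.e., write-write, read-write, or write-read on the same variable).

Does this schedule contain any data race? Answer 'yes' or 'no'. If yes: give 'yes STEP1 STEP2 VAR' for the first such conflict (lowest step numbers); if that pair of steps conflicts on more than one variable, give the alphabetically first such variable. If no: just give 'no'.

Answer: yes 2 3 y

Derivation:
Steps 1,2: same thread (A). No race.
Steps 2,3: A(y = y + 1) vs B(y = y + 4). RACE on y (W-W).
Steps 3,4: B(r=y,w=y) vs C(r=x,w=x). No conflict.
Steps 4,5: C(x = x + 1) vs A(x = y). RACE on x (W-W).
Steps 5,6: A(r=y,w=x) vs B(r=z,w=z). No conflict.
Steps 6,7: B(z = z + 5) vs C(z = z * -1). RACE on z (W-W).
Steps 7,8: C(z = z * -1) vs B(y = z + 2). RACE on z (W-R).
Steps 8,9: B(y = z + 2) vs A(y = y * -1). RACE on y (W-W).
First conflict at steps 2,3.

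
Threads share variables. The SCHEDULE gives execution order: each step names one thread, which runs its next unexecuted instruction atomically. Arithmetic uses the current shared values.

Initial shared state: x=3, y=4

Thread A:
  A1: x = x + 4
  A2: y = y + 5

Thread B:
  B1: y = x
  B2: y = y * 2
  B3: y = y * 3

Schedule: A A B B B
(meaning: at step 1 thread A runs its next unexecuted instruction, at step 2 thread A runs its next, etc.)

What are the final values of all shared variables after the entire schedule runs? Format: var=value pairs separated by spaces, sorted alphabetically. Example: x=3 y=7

Step 1: thread A executes A1 (x = x + 4). Shared: x=7 y=4. PCs: A@1 B@0
Step 2: thread A executes A2 (y = y + 5). Shared: x=7 y=9. PCs: A@2 B@0
Step 3: thread B executes B1 (y = x). Shared: x=7 y=7. PCs: A@2 B@1
Step 4: thread B executes B2 (y = y * 2). Shared: x=7 y=14. PCs: A@2 B@2
Step 5: thread B executes B3 (y = y * 3). Shared: x=7 y=42. PCs: A@2 B@3

Answer: x=7 y=42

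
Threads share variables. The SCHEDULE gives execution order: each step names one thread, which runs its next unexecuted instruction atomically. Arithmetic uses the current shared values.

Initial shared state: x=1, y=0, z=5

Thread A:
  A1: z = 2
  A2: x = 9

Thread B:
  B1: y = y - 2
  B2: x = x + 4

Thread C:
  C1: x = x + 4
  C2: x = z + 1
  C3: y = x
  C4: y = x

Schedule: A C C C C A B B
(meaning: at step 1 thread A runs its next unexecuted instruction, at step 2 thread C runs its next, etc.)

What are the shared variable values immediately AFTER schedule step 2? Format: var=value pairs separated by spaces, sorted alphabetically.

Answer: x=5 y=0 z=2

Derivation:
Step 1: thread A executes A1 (z = 2). Shared: x=1 y=0 z=2. PCs: A@1 B@0 C@0
Step 2: thread C executes C1 (x = x + 4). Shared: x=5 y=0 z=2. PCs: A@1 B@0 C@1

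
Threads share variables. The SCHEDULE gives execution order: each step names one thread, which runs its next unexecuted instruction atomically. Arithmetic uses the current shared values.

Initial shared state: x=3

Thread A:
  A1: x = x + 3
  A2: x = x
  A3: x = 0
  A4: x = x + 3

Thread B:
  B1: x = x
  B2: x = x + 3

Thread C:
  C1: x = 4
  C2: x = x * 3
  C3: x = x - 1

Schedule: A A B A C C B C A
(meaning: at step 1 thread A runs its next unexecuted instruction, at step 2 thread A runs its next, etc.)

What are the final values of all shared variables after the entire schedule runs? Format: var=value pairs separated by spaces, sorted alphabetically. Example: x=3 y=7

Answer: x=17

Derivation:
Step 1: thread A executes A1 (x = x + 3). Shared: x=6. PCs: A@1 B@0 C@0
Step 2: thread A executes A2 (x = x). Shared: x=6. PCs: A@2 B@0 C@0
Step 3: thread B executes B1 (x = x). Shared: x=6. PCs: A@2 B@1 C@0
Step 4: thread A executes A3 (x = 0). Shared: x=0. PCs: A@3 B@1 C@0
Step 5: thread C executes C1 (x = 4). Shared: x=4. PCs: A@3 B@1 C@1
Step 6: thread C executes C2 (x = x * 3). Shared: x=12. PCs: A@3 B@1 C@2
Step 7: thread B executes B2 (x = x + 3). Shared: x=15. PCs: A@3 B@2 C@2
Step 8: thread C executes C3 (x = x - 1). Shared: x=14. PCs: A@3 B@2 C@3
Step 9: thread A executes A4 (x = x + 3). Shared: x=17. PCs: A@4 B@2 C@3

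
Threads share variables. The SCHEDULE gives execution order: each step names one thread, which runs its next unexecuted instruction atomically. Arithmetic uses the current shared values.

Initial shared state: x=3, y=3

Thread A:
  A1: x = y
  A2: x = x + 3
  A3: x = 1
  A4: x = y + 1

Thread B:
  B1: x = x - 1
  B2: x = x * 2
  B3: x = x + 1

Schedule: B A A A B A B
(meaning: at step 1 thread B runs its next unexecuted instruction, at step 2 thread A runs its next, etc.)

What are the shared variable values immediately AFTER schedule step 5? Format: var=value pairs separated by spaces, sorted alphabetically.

Step 1: thread B executes B1 (x = x - 1). Shared: x=2 y=3. PCs: A@0 B@1
Step 2: thread A executes A1 (x = y). Shared: x=3 y=3. PCs: A@1 B@1
Step 3: thread A executes A2 (x = x + 3). Shared: x=6 y=3. PCs: A@2 B@1
Step 4: thread A executes A3 (x = 1). Shared: x=1 y=3. PCs: A@3 B@1
Step 5: thread B executes B2 (x = x * 2). Shared: x=2 y=3. PCs: A@3 B@2

Answer: x=2 y=3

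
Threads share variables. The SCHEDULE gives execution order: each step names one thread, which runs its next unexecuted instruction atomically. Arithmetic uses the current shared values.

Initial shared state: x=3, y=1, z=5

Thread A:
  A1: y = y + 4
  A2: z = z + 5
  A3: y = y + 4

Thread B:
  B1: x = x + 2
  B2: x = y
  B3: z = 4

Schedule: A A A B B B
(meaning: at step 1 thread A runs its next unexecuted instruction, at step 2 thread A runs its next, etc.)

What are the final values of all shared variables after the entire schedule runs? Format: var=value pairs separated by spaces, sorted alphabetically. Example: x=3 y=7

Answer: x=9 y=9 z=4

Derivation:
Step 1: thread A executes A1 (y = y + 4). Shared: x=3 y=5 z=5. PCs: A@1 B@0
Step 2: thread A executes A2 (z = z + 5). Shared: x=3 y=5 z=10. PCs: A@2 B@0
Step 3: thread A executes A3 (y = y + 4). Shared: x=3 y=9 z=10. PCs: A@3 B@0
Step 4: thread B executes B1 (x = x + 2). Shared: x=5 y=9 z=10. PCs: A@3 B@1
Step 5: thread B executes B2 (x = y). Shared: x=9 y=9 z=10. PCs: A@3 B@2
Step 6: thread B executes B3 (z = 4). Shared: x=9 y=9 z=4. PCs: A@3 B@3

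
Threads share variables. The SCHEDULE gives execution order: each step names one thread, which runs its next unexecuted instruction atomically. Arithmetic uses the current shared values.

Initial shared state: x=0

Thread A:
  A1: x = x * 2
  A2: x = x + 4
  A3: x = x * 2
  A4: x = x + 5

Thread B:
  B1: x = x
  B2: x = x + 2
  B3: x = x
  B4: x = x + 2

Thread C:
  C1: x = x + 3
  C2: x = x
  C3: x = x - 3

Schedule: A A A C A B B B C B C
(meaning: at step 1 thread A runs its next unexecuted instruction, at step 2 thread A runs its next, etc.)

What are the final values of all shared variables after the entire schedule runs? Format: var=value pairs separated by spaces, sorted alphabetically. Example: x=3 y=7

Answer: x=17

Derivation:
Step 1: thread A executes A1 (x = x * 2). Shared: x=0. PCs: A@1 B@0 C@0
Step 2: thread A executes A2 (x = x + 4). Shared: x=4. PCs: A@2 B@0 C@0
Step 3: thread A executes A3 (x = x * 2). Shared: x=8. PCs: A@3 B@0 C@0
Step 4: thread C executes C1 (x = x + 3). Shared: x=11. PCs: A@3 B@0 C@1
Step 5: thread A executes A4 (x = x + 5). Shared: x=16. PCs: A@4 B@0 C@1
Step 6: thread B executes B1 (x = x). Shared: x=16. PCs: A@4 B@1 C@1
Step 7: thread B executes B2 (x = x + 2). Shared: x=18. PCs: A@4 B@2 C@1
Step 8: thread B executes B3 (x = x). Shared: x=18. PCs: A@4 B@3 C@1
Step 9: thread C executes C2 (x = x). Shared: x=18. PCs: A@4 B@3 C@2
Step 10: thread B executes B4 (x = x + 2). Shared: x=20. PCs: A@4 B@4 C@2
Step 11: thread C executes C3 (x = x - 3). Shared: x=17. PCs: A@4 B@4 C@3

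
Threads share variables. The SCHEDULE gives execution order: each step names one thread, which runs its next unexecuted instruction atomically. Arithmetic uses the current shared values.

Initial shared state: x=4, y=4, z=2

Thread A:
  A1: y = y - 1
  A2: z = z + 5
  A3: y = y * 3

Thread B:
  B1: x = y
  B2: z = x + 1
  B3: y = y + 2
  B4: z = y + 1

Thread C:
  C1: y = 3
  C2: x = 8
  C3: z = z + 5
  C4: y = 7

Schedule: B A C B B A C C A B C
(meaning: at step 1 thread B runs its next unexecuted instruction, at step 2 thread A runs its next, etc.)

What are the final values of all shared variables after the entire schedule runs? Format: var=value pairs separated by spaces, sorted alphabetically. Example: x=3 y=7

Step 1: thread B executes B1 (x = y). Shared: x=4 y=4 z=2. PCs: A@0 B@1 C@0
Step 2: thread A executes A1 (y = y - 1). Shared: x=4 y=3 z=2. PCs: A@1 B@1 C@0
Step 3: thread C executes C1 (y = 3). Shared: x=4 y=3 z=2. PCs: A@1 B@1 C@1
Step 4: thread B executes B2 (z = x + 1). Shared: x=4 y=3 z=5. PCs: A@1 B@2 C@1
Step 5: thread B executes B3 (y = y + 2). Shared: x=4 y=5 z=5. PCs: A@1 B@3 C@1
Step 6: thread A executes A2 (z = z + 5). Shared: x=4 y=5 z=10. PCs: A@2 B@3 C@1
Step 7: thread C executes C2 (x = 8). Shared: x=8 y=5 z=10. PCs: A@2 B@3 C@2
Step 8: thread C executes C3 (z = z + 5). Shared: x=8 y=5 z=15. PCs: A@2 B@3 C@3
Step 9: thread A executes A3 (y = y * 3). Shared: x=8 y=15 z=15. PCs: A@3 B@3 C@3
Step 10: thread B executes B4 (z = y + 1). Shared: x=8 y=15 z=16. PCs: A@3 B@4 C@3
Step 11: thread C executes C4 (y = 7). Shared: x=8 y=7 z=16. PCs: A@3 B@4 C@4

Answer: x=8 y=7 z=16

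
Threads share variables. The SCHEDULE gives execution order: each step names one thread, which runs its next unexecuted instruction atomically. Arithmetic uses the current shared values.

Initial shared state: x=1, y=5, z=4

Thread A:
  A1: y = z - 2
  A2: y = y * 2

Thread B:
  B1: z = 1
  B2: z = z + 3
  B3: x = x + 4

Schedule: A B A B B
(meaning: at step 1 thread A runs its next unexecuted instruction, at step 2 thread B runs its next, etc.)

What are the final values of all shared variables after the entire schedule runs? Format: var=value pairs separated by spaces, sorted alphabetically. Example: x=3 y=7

Answer: x=5 y=4 z=4

Derivation:
Step 1: thread A executes A1 (y = z - 2). Shared: x=1 y=2 z=4. PCs: A@1 B@0
Step 2: thread B executes B1 (z = 1). Shared: x=1 y=2 z=1. PCs: A@1 B@1
Step 3: thread A executes A2 (y = y * 2). Shared: x=1 y=4 z=1. PCs: A@2 B@1
Step 4: thread B executes B2 (z = z + 3). Shared: x=1 y=4 z=4. PCs: A@2 B@2
Step 5: thread B executes B3 (x = x + 4). Shared: x=5 y=4 z=4. PCs: A@2 B@3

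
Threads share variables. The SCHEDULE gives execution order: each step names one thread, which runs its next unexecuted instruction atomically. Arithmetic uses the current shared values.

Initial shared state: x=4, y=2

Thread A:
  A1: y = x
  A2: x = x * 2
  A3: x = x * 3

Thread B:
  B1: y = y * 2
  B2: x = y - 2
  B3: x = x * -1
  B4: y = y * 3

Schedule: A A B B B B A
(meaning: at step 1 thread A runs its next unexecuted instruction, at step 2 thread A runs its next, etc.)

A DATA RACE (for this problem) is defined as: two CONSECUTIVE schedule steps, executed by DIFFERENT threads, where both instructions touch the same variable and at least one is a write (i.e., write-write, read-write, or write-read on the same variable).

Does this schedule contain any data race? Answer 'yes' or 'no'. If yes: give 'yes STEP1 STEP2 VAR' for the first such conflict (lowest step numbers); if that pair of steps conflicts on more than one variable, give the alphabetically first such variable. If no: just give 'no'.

Steps 1,2: same thread (A). No race.
Steps 2,3: A(r=x,w=x) vs B(r=y,w=y). No conflict.
Steps 3,4: same thread (B). No race.
Steps 4,5: same thread (B). No race.
Steps 5,6: same thread (B). No race.
Steps 6,7: B(r=y,w=y) vs A(r=x,w=x). No conflict.

Answer: no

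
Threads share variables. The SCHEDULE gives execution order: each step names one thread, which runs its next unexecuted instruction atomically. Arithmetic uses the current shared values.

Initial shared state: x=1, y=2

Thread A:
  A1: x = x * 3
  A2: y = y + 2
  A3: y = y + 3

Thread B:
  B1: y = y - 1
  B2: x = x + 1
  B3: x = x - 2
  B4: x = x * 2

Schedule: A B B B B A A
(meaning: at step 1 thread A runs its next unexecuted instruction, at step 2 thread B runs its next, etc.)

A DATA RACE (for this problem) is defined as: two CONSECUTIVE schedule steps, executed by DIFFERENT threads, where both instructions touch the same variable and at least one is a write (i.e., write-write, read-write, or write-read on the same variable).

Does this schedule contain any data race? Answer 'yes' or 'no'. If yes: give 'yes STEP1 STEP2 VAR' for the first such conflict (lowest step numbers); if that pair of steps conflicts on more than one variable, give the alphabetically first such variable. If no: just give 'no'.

Steps 1,2: A(r=x,w=x) vs B(r=y,w=y). No conflict.
Steps 2,3: same thread (B). No race.
Steps 3,4: same thread (B). No race.
Steps 4,5: same thread (B). No race.
Steps 5,6: B(r=x,w=x) vs A(r=y,w=y). No conflict.
Steps 6,7: same thread (A). No race.

Answer: no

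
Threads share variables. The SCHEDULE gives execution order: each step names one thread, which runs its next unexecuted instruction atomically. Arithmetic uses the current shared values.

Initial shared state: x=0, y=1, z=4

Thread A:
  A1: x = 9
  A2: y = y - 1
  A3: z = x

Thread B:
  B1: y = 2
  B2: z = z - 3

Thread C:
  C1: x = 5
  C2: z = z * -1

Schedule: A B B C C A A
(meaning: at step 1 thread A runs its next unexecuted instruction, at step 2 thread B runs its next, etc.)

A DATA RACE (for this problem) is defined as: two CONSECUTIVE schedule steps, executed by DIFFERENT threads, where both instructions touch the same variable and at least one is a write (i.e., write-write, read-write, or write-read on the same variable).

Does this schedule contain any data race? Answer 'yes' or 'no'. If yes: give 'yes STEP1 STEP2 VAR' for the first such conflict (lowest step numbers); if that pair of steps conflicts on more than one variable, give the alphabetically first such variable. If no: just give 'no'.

Answer: no

Derivation:
Steps 1,2: A(r=-,w=x) vs B(r=-,w=y). No conflict.
Steps 2,3: same thread (B). No race.
Steps 3,4: B(r=z,w=z) vs C(r=-,w=x). No conflict.
Steps 4,5: same thread (C). No race.
Steps 5,6: C(r=z,w=z) vs A(r=y,w=y). No conflict.
Steps 6,7: same thread (A). No race.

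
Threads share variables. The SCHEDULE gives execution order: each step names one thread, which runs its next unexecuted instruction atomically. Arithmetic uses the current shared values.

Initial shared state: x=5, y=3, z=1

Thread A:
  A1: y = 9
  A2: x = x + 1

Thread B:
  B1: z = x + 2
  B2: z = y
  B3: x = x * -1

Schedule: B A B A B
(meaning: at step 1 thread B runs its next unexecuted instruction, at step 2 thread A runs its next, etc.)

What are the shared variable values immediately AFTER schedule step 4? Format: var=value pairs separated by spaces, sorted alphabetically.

Answer: x=6 y=9 z=9

Derivation:
Step 1: thread B executes B1 (z = x + 2). Shared: x=5 y=3 z=7. PCs: A@0 B@1
Step 2: thread A executes A1 (y = 9). Shared: x=5 y=9 z=7. PCs: A@1 B@1
Step 3: thread B executes B2 (z = y). Shared: x=5 y=9 z=9. PCs: A@1 B@2
Step 4: thread A executes A2 (x = x + 1). Shared: x=6 y=9 z=9. PCs: A@2 B@2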